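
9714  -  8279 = 1435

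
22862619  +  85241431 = 108104050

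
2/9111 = 2/9111 =0.00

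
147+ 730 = 877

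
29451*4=117804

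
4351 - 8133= - 3782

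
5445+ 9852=15297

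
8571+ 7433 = 16004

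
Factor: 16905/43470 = 7/18 =2^ ( - 1 ) * 3^(-2)*7^1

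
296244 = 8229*36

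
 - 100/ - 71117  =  100/71117 = 0.00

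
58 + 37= 95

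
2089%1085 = 1004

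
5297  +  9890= 15187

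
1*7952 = 7952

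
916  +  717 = 1633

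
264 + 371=635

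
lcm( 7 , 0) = 0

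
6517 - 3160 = 3357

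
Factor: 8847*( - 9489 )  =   - 83949183=-3^3*983^1*3163^1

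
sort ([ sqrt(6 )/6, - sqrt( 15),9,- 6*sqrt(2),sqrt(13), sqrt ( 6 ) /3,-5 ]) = [- 6*sqrt( 2), - 5, - sqrt(15), sqrt(6) /6,sqrt ( 6 )/3,sqrt( 13 ),9] 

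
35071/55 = 637 + 36/55 = 637.65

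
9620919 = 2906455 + 6714464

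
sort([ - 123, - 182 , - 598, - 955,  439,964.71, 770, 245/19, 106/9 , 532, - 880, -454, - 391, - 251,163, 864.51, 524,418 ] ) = [-955,  -  880, - 598, - 454, - 391, - 251, - 182,  -  123 , 106/9,245/19, 163,  418, 439,  524,  532 , 770,864.51, 964.71 ] 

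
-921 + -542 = -1463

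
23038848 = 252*91424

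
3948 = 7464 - 3516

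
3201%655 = 581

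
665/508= 665/508 = 1.31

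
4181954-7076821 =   -  2894867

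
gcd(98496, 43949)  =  1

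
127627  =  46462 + 81165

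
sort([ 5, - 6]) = [ - 6 , 5] 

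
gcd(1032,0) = 1032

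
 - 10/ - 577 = 10/577  =  0.02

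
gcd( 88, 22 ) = 22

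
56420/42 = 1343  +  1/3 = 1343.33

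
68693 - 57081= 11612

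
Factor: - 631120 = -2^4*5^1*7^3*23^1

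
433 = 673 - 240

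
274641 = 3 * 91547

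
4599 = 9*511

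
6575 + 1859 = 8434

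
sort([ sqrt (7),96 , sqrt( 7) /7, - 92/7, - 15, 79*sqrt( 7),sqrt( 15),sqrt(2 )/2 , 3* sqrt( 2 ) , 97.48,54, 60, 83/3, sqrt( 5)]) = [ - 15,-92/7 , sqrt(7) /7,sqrt( 2) /2, sqrt( 5), sqrt( 7), sqrt(15), 3*sqrt (2), 83/3,54, 60, 96, 97.48, 79*sqrt( 7)] 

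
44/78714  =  22/39357 =0.00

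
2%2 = 0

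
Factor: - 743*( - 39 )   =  28977 = 3^1*13^1*743^1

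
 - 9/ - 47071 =9/47071 = 0.00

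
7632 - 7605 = 27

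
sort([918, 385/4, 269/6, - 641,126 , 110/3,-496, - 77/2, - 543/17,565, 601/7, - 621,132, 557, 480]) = [ - 641, - 621, - 496, - 77/2,-543/17, 110/3 , 269/6, 601/7,385/4 , 126, 132, 480, 557, 565, 918]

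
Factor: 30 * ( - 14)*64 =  - 26880 = - 2^8*3^1*5^1*7^1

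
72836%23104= 3524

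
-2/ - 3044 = 1/1522 = 0.00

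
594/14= 297/7 = 42.43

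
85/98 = 85/98 = 0.87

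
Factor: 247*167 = 41249 = 13^1 * 19^1 *167^1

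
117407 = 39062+78345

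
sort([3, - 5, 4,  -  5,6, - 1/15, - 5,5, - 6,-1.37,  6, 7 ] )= [ - 6, - 5,  -  5,  -  5 , - 1.37, - 1/15,  3,4, 5,  6,6, 7] 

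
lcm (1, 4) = 4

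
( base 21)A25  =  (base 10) 4457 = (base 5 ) 120312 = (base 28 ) 5J5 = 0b1000101101001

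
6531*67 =437577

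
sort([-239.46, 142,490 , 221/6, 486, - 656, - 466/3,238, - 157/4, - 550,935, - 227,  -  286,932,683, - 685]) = [ - 685, - 656, - 550, - 286, - 239.46, - 227, - 466/3,-157/4, 221/6,142,238,486, 490 , 683, 932, 935]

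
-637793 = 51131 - 688924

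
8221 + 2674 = 10895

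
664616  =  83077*8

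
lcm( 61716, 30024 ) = 1110888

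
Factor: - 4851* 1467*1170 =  - 8326207890= - 2^1 *3^6*5^1 * 7^2*11^1*13^1*163^1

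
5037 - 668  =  4369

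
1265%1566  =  1265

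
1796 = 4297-2501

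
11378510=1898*5995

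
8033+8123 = 16156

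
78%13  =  0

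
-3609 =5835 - 9444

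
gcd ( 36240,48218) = 2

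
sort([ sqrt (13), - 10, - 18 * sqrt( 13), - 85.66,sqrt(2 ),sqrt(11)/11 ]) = [ - 85.66, - 18*sqrt( 13) , - 10,sqrt( 11) /11 , sqrt( 2),sqrt(13)]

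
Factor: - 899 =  - 29^1*31^1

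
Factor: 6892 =2^2 * 1723^1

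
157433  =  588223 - 430790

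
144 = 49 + 95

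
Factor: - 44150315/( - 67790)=2^( - 1)*11^1*6779^( - 1)*802733^1 = 8830063/13558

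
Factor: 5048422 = 2^1 * 17^1*148483^1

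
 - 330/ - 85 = 66/17 = 3.88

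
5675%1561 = 992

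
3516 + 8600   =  12116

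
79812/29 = 2752+4/29 = 2752.14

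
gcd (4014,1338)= 1338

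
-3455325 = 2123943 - 5579268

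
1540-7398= -5858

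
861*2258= 1944138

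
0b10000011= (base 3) 11212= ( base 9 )155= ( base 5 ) 1011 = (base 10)131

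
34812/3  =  11604 = 11604.00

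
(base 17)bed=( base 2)110101100110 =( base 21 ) 7g7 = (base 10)3430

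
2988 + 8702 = 11690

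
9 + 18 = 27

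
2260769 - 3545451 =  - 1284682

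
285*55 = 15675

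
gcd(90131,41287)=1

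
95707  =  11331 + 84376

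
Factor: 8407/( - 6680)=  - 2^ ( - 3)*5^(  -  1)*7^1*167^(-1)*1201^1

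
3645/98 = 37 + 19/98 = 37.19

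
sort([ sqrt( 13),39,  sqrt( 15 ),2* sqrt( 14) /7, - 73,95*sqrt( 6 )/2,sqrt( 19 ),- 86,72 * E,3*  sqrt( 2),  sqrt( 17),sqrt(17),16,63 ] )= [ - 86, - 73,2*sqrt( 14)/7,sqrt( 13), sqrt ( 15),sqrt( 17),sqrt( 17),3*sqrt( 2 ),sqrt( 19),16,39,  63,95*sqrt( 6) /2 , 72 * E] 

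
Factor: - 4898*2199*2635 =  - 28380799770 = - 2^1*3^1*5^1*17^1*31^2*79^1*733^1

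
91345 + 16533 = 107878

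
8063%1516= 483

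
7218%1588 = 866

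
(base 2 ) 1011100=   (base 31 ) 2U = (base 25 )3H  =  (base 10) 92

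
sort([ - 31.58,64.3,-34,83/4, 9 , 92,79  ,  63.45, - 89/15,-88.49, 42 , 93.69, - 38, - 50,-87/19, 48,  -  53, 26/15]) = [ - 88.49 ,-53, - 50,-38,-34,-31.58,-89/15,- 87/19,26/15, 9,83/4,42,48,  63.45, 64.3,79, 92, 93.69]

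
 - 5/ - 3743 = 5/3743= 0.00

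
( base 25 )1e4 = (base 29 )14M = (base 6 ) 4311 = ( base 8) 1723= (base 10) 979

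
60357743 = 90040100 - 29682357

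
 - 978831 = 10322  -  989153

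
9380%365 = 255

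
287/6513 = 287/6513=0.04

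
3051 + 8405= 11456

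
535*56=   29960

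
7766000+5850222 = 13616222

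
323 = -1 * (-323) 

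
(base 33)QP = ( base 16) 373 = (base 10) 883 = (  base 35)p8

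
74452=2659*28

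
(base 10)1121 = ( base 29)19J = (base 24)1mh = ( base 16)461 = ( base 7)3161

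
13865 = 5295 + 8570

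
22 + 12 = 34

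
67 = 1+66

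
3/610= 3/610 = 0.00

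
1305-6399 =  - 5094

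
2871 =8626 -5755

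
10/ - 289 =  - 1 + 279/289 = - 0.03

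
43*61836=2658948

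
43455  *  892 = 38761860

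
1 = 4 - 3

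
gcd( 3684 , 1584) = 12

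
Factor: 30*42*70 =88200 = 2^3*3^2*5^2*7^2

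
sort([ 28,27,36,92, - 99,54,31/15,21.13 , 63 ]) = [-99,31/15,21.13,  27,28,36,54,63  ,  92 ] 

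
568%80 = 8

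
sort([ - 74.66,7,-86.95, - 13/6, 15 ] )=[ - 86.95, - 74.66,-13/6,7 , 15] 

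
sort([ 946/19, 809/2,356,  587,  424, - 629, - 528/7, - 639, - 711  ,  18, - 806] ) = [-806,  -  711,-639, -629, -528/7,  18, 946/19,356,809/2,424, 587]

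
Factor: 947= 947^1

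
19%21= 19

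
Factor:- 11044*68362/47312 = -94373741/5914 = - 2^(-1)*7^1*11^1*19^1*251^1*257^1*2957^ ( - 1) 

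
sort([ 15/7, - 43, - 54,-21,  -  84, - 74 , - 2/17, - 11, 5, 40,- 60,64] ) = [ - 84, - 74,-60, - 54, - 43, - 21, - 11 , - 2/17,  15/7, 5,  40,  64 ] 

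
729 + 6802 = 7531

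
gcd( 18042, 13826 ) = 62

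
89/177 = 89/177 = 0.50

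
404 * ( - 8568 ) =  - 3461472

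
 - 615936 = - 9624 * 64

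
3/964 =3/964= 0.00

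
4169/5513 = 4169/5513 = 0.76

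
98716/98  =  49358/49=1007.31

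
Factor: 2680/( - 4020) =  - 2^1*3^( - 1) = - 2/3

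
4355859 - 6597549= - 2241690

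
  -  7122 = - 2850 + -4272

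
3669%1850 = 1819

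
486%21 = 3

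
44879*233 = 10456807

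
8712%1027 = 496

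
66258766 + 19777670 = 86036436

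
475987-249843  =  226144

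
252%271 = 252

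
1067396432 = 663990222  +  403406210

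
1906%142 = 60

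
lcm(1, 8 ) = 8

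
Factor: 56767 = 56767^1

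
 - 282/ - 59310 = 47/9885 = 0.00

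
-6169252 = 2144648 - 8313900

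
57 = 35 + 22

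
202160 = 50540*4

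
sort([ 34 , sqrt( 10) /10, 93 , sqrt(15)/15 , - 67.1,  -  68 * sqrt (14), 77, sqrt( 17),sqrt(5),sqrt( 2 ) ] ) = [- 68*sqrt(14),- 67.1 , sqrt(15 )/15,sqrt( 10 ) /10, sqrt( 2) , sqrt(5) , sqrt(17),  34,  77, 93]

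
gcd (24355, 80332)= 1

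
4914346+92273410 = 97187756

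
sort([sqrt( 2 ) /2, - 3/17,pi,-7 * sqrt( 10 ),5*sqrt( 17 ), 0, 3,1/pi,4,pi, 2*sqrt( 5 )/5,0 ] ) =[- 7*sqrt(10 ), - 3/17, 0 , 0 , 1/pi, sqrt( 2 )/2,2*sqrt( 5 )/5,3, pi,pi,4,5*sqrt(17) ] 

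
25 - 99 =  - 74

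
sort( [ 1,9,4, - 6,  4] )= [  -  6, 1, 4 , 4,9 ]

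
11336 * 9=102024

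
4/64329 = 4/64329 = 0.00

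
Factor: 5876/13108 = 13^1 * 29^ (-1 ) = 13/29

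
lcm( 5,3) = 15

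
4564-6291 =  - 1727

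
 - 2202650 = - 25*88106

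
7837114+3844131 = 11681245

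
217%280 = 217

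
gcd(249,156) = 3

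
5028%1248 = 36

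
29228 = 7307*4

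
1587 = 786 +801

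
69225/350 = 197 + 11/14 = 197.79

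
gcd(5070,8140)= 10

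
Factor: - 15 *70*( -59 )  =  2^1*3^1*5^2*7^1*59^1= 61950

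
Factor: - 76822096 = - 2^4*13^1*269^1*1373^1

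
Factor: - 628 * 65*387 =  - 2^2*3^2*5^1 * 13^1 *43^1*157^1 = - 15797340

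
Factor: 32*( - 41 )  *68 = - 89216 = -2^7*17^1*41^1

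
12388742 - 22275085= - 9886343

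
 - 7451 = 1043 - 8494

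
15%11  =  4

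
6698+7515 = 14213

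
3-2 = 1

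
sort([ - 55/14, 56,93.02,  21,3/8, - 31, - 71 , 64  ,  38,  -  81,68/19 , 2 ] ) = [ - 81, - 71, - 31, - 55/14,3/8,2,68/19 , 21 , 38,56 , 64 , 93.02]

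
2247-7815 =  - 5568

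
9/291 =3/97= 0.03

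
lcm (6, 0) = 0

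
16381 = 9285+7096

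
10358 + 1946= 12304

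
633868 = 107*5924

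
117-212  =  - 95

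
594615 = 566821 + 27794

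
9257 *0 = 0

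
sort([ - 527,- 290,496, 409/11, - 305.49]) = [ - 527, - 305.49, - 290 , 409/11, 496]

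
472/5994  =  236/2997 = 0.08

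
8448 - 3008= 5440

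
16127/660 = 24+287/660 =24.43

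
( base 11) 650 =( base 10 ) 781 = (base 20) 1j1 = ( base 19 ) 232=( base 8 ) 1415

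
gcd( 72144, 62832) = 48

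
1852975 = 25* 74119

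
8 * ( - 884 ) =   -  7072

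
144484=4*36121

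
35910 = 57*630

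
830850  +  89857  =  920707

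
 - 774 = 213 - 987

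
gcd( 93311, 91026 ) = 1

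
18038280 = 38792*465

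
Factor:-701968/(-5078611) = 2^4*73^1*353^( - 1)*601^1*14387^( - 1)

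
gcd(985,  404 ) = 1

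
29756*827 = 24608212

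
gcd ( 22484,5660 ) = 4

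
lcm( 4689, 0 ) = 0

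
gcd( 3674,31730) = 334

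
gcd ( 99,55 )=11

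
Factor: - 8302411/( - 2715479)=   638647/208883 =19^1*89^(  -  1)*2347^( - 1)  *33613^1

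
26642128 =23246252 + 3395876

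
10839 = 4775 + 6064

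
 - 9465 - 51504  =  -60969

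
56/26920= 7/3365  =  0.00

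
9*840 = 7560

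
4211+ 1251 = 5462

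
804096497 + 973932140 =1778028637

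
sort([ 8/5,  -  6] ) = [ - 6,8/5 ] 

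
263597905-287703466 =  - 24105561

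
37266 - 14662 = 22604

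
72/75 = 24/25 = 0.96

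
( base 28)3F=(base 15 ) 69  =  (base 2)1100011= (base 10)99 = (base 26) 3l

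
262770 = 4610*57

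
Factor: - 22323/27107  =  -3^1*7^1*1063^1*27107^ ( - 1 )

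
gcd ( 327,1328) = 1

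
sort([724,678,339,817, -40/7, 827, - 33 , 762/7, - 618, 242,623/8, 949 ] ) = [-618, - 33, - 40/7,623/8, 762/7,242,339, 678, 724, 817, 827,949]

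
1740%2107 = 1740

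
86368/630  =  43184/315 = 137.09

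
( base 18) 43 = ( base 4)1023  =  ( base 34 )27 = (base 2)1001011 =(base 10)75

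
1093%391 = 311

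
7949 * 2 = 15898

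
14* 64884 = 908376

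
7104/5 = 1420 + 4/5= 1420.80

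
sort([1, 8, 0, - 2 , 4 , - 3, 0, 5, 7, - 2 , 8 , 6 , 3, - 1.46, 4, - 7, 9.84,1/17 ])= [ - 7, - 3, - 2, - 2, - 1.46,0, 0, 1/17 , 1,3,4,4,5, 6, 7, 8,8, 9.84 ] 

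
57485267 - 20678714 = 36806553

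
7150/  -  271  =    -  7150/271 =-26.38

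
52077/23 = 52077/23=2264.22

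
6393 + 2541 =8934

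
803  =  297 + 506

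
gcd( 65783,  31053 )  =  1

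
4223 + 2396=6619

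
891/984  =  297/328 =0.91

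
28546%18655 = 9891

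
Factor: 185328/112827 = 2^4*3^3  *  263^( - 1) = 432/263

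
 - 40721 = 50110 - 90831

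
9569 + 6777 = 16346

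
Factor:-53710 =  - 2^1 * 5^1 *41^1*131^1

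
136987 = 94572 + 42415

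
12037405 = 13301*905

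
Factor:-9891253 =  - 9891253^1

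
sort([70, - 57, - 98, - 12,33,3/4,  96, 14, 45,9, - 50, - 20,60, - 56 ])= [ - 98, - 57, - 56,-50, - 20, - 12, 3/4,9,14,33 , 45, 60,  70,96 ] 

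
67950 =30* 2265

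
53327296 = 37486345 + 15840951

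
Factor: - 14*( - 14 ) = 2^2*7^2 = 196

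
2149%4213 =2149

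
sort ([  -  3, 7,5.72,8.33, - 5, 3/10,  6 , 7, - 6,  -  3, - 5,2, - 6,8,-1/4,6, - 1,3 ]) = [ - 6, - 6, - 5,  -  5, - 3,-3,  -  1, - 1/4,3/10,2,  3,  5.72,  6 , 6,7,7,  8 , 8.33 ]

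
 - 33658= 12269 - 45927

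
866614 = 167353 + 699261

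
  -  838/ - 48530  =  419/24265 = 0.02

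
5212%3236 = 1976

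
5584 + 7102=12686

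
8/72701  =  8/72701 =0.00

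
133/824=133/824 = 0.16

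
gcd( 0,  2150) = 2150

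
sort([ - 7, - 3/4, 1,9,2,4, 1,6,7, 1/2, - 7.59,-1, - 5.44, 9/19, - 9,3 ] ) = [- 9 , - 7.59,  -  7, - 5.44,-1, - 3/4,9/19,1/2, 1,  1,2,3,4,6,7,9]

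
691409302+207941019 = 899350321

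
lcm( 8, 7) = 56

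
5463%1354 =47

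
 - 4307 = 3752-8059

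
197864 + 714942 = 912806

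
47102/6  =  23551/3 = 7850.33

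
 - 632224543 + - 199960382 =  - 832184925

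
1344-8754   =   - 7410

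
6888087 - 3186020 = 3702067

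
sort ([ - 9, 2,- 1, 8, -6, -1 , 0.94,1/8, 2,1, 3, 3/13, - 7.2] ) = [ - 9,- 7.2, - 6, -1, - 1,  1/8, 3/13, 0.94,1, 2,2,3, 8]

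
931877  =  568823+363054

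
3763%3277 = 486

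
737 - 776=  - 39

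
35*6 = 210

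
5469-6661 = -1192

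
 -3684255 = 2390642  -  6074897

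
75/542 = 75/542 =0.14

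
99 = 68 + 31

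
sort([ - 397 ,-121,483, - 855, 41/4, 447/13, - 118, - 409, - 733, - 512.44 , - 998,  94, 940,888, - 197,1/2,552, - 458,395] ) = [ - 998 , - 855, - 733, - 512.44, - 458, - 409, - 397, - 197, - 121,-118, 1/2,41/4,447/13,94 , 395,483,552,888,940] 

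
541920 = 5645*96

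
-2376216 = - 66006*36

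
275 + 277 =552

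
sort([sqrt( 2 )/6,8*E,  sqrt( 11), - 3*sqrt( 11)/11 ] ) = [ - 3*sqrt(11)/11 , sqrt (2) /6,sqrt (11),8 * E]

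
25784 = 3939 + 21845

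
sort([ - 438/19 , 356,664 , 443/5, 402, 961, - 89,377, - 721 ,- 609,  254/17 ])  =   [ -721, - 609, -89, - 438/19 , 254/17,  443/5, 356, 377,402,664 , 961]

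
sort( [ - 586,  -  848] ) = [-848, - 586 ] 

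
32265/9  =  3585=3585.00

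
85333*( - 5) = - 426665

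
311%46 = 35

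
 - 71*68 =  - 4828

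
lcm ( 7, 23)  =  161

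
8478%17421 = 8478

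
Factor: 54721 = 54721^1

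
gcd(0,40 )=40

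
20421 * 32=653472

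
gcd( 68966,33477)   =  1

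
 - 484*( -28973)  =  14022932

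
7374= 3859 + 3515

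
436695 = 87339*5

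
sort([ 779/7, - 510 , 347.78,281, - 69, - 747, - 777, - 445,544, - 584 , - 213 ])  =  [ - 777, - 747, - 584, - 510 , - 445, - 213, - 69,779/7, 281, 347.78, 544 ]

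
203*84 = 17052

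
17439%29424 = 17439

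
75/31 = 2 + 13/31=   2.42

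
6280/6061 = 6280/6061 = 1.04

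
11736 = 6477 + 5259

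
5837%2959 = 2878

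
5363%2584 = 195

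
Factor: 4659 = 3^1 * 1553^1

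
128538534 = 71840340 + 56698194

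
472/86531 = 472/86531  =  0.01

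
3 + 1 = 4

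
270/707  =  270/707  =  0.38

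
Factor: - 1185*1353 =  - 1603305 =- 3^2*5^1*11^1 * 41^1*79^1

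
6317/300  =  6317/300  =  21.06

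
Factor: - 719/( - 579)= 3^( - 1 )*193^( - 1 )*719^1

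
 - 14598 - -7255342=7240744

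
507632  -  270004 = 237628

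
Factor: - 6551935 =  -5^1*13^1*100799^1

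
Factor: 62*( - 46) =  - 2852 = -2^2  *  23^1*31^1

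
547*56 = 30632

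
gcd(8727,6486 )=3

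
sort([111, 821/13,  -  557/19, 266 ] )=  [ - 557/19,  821/13,111, 266 ] 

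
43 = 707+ - 664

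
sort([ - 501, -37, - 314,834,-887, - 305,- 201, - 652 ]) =[ - 887,- 652, - 501, - 314  , - 305, - 201, - 37, 834 ]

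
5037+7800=12837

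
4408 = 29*152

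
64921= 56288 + 8633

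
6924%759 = 93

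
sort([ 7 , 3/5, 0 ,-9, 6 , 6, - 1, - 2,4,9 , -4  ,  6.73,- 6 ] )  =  [ - 9 , - 6, - 4, - 2, - 1,  0,3/5, 4 , 6,  6,6.73,7 , 9 ]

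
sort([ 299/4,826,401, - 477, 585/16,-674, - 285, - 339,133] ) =[ - 674,-477, - 339,-285, 585/16, 299/4,133,401, 826 ] 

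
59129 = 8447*7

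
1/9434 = 1/9434 = 0.00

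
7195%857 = 339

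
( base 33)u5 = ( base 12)6ab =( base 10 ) 995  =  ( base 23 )1k6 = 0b1111100011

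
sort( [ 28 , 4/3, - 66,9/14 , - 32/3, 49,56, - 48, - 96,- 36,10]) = [ - 96, - 66, - 48, - 36, - 32/3, 9/14, 4/3,10, 28,49 , 56]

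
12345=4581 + 7764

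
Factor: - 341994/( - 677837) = 2^1*3^1*71^( - 1)*9547^(  -  1)*56999^1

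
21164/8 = 2645 + 1/2 = 2645.50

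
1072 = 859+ 213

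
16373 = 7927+8446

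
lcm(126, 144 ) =1008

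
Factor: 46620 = 2^2*3^2*5^1*7^1*37^1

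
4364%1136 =956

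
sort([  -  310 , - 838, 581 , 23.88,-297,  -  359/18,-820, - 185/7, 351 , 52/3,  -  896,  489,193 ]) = [ - 896 , - 838 , - 820 , -310, - 297, - 185/7 , - 359/18,52/3,23.88,193,351,489,581] 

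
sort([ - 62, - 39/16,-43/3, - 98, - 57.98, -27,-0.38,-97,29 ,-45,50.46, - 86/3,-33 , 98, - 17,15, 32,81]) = [ - 98,  -  97, - 62, - 57.98,-45,- 33, - 86/3, - 27,-17,- 43/3,-39/16 , - 0.38,15,  29,32 , 50.46 , 81, 98]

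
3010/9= 334 + 4/9=   334.44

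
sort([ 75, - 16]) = [ - 16, 75 ] 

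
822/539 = 822/539 =1.53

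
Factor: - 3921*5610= - 2^1*3^2*5^1*11^1*17^1*1307^1 = - 21996810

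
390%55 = 5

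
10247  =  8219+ 2028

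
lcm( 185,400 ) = 14800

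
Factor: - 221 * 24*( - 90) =477360 = 2^4*3^3*5^1*13^1 * 17^1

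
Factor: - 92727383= - 7^1*433^1*30593^1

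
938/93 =10+8/93 = 10.09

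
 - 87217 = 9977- 97194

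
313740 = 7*44820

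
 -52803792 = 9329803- 62133595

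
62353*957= 59671821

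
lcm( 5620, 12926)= 129260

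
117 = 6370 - 6253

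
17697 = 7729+9968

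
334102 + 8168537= 8502639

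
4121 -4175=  - 54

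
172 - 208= - 36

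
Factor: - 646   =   - 2^1*17^1*19^1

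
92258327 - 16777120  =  75481207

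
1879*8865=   16657335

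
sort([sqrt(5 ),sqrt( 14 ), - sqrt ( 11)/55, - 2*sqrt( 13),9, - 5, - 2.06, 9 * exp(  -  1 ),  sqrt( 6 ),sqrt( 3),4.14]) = [ - 2*sqrt( 13),-5,-2.06, - sqrt(11 )/55,sqrt (3), sqrt( 5 ), sqrt( 6 ),9*exp( - 1 ),sqrt( 14),4.14,  9 ] 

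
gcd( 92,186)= 2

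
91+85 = 176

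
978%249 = 231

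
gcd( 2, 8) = 2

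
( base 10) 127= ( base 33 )3S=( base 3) 11201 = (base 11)106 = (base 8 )177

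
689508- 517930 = 171578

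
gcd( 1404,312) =156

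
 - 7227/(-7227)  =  1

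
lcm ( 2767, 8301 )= 8301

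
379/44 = 8 + 27/44 = 8.61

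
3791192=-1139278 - -4930470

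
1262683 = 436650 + 826033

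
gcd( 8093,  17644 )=1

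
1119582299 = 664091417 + 455490882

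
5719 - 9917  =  -4198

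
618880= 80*7736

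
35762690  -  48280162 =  - 12517472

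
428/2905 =428/2905 = 0.15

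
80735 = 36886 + 43849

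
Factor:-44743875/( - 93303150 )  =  596585/1244042= 2^ (  -  1)*5^1*11^1*29^( - 1 )*89^ (  -  1)*241^( - 1)*10847^1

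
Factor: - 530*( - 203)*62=2^2*5^1 * 7^1*29^1*31^1*53^1=6670580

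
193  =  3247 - 3054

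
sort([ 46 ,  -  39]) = [ - 39, 46] 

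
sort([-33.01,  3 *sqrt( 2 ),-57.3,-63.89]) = [ - 63.89, - 57.3, - 33.01, 3*sqrt(2)] 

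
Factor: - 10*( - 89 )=2^1*5^1*89^1 =890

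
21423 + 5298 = 26721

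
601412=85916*7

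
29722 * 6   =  178332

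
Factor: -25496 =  - 2^3*3187^1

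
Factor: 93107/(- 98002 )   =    -  2^(  -  1) * 7^1*19^( - 1)*47^1*283^1 * 2579^(- 1)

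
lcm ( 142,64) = 4544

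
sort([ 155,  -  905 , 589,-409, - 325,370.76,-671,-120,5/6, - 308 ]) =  [-905,- 671,-409 , - 325, - 308,- 120,  5/6,  155,370.76, 589]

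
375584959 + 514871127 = 890456086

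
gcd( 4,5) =1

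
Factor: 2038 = 2^1*1019^1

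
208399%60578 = 26665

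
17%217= 17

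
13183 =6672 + 6511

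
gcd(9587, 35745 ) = 1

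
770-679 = 91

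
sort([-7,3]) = [ - 7, 3]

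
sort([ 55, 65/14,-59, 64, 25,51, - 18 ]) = [  -  59,-18,  65/14 , 25, 51,  55,64]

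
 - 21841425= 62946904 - 84788329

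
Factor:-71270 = -2^1 *5^1*7127^1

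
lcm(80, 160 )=160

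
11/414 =11/414 = 0.03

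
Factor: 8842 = 2^1*4421^1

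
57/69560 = 57/69560 = 0.00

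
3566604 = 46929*76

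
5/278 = 5/278 = 0.02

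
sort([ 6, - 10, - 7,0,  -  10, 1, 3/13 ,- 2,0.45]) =[ - 10, -10,  -  7, - 2, 0, 3/13, 0.45,1,6] 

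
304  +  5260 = 5564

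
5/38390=1/7678 = 0.00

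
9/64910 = 9/64910 = 0.00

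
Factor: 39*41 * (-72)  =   - 2^3* 3^3 * 13^1*41^1 =- 115128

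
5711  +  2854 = 8565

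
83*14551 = 1207733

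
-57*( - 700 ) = 39900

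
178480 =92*1940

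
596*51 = 30396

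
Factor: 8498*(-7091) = - 60259318 = - 2^1*7^2*607^1*1013^1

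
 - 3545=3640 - 7185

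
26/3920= 13/1960 = 0.01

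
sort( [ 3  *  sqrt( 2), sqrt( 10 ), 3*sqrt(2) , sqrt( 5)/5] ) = [ sqrt(5 ) /5,sqrt(10 ), 3*sqrt( 2), 3*sqrt( 2) ] 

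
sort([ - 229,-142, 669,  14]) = [ - 229,-142, 14, 669 ] 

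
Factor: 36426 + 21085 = 57511 = 17^2*199^1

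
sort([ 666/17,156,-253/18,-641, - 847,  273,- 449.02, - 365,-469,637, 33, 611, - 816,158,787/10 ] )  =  [ - 847,-816,  -  641,- 469,  -  449.02, - 365 ,  -  253/18,33,666/17,787/10, 156,158,273  ,  611 , 637 ] 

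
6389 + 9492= 15881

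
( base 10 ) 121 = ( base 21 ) 5G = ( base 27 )4D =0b1111001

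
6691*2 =13382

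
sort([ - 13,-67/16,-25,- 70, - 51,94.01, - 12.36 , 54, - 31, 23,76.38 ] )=[ - 70, - 51, - 31,- 25,-13,-12.36,- 67/16, 23 , 54, 76.38,94.01]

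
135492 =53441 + 82051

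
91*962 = 87542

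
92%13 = 1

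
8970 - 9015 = - 45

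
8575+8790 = 17365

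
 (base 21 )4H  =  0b1100101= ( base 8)145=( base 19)56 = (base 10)101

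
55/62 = 55/62 = 0.89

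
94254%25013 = 19215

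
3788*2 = 7576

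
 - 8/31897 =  - 1 + 31889/31897 = -  0.00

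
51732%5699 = 441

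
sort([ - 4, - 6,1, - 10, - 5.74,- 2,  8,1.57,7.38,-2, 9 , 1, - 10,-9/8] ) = [ - 10, - 10, - 6, - 5.74, - 4, - 2, - 2 , - 9/8,1, 1, 1.57, 7.38,8,9 ]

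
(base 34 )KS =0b1011000100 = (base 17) 27b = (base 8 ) 1304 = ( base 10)708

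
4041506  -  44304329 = -40262823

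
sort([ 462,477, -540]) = [ - 540,462,477]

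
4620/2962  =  1 + 829/1481 = 1.56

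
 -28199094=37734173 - 65933267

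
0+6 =6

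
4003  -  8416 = -4413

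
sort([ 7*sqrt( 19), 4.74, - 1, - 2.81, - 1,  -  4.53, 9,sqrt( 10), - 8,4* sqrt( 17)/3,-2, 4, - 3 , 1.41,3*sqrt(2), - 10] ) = [-10 , - 8, - 4.53,  -  3, - 2.81,  -  2, - 1 , - 1,1.41, sqrt( 10 ), 4, 3*sqrt( 2),4.74,4 * sqrt(17)/3, 9, 7*sqrt( 19) ] 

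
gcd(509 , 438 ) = 1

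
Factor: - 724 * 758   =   - 548792 = - 2^3*181^1*379^1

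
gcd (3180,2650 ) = 530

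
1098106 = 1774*619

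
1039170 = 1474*705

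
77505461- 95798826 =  - 18293365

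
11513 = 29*397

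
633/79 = 8 + 1/79 =8.01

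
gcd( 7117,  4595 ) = 1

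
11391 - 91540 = - 80149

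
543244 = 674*806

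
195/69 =65/23 = 2.83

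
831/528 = 277/176 = 1.57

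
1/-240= - 1/240 = - 0.00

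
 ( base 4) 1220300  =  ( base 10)6704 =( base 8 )15060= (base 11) 5045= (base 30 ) 7de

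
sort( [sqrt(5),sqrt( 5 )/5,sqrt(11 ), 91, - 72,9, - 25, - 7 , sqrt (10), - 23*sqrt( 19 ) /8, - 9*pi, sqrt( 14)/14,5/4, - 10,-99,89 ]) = [- 99, - 72, - 9*pi, - 25, - 23*sqrt( 19)/8, - 10 ,-7 , sqrt(14) /14, sqrt ( 5)/5, 5/4,  sqrt( 5),sqrt( 10),sqrt(11 ),9,89,91 ]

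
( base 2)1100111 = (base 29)3G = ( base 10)103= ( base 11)94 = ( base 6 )251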